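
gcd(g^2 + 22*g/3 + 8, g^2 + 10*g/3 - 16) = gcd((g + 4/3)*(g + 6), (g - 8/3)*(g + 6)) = g + 6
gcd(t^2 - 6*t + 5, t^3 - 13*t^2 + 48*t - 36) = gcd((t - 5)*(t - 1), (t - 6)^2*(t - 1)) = t - 1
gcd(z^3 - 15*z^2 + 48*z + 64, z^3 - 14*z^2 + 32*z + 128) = z^2 - 16*z + 64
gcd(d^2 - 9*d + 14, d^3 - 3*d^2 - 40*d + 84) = d^2 - 9*d + 14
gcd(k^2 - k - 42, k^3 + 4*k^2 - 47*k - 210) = k^2 - k - 42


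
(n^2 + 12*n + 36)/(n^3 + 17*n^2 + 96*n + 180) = 1/(n + 5)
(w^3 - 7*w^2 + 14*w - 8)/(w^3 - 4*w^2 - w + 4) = (w - 2)/(w + 1)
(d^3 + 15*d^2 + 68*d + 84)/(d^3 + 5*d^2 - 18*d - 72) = (d^2 + 9*d + 14)/(d^2 - d - 12)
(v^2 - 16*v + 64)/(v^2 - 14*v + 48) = (v - 8)/(v - 6)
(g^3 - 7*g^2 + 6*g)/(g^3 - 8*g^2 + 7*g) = (g - 6)/(g - 7)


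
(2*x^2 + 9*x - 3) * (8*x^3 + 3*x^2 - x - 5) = 16*x^5 + 78*x^4 + x^3 - 28*x^2 - 42*x + 15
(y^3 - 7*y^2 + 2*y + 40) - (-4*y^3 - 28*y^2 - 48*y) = 5*y^3 + 21*y^2 + 50*y + 40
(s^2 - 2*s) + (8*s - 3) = s^2 + 6*s - 3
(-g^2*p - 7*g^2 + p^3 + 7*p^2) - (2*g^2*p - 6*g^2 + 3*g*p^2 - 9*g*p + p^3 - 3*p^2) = -3*g^2*p - g^2 - 3*g*p^2 + 9*g*p + 10*p^2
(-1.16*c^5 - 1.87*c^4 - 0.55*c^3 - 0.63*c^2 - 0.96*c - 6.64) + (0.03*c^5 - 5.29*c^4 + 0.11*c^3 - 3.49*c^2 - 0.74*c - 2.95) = -1.13*c^5 - 7.16*c^4 - 0.44*c^3 - 4.12*c^2 - 1.7*c - 9.59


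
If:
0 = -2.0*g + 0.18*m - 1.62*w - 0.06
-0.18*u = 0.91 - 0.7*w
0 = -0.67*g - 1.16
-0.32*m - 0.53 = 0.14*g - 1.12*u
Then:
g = -1.73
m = -19.51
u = -5.32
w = -0.07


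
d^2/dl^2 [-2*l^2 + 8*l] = -4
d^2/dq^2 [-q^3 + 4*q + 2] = -6*q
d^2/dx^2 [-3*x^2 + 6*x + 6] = -6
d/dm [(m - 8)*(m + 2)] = 2*m - 6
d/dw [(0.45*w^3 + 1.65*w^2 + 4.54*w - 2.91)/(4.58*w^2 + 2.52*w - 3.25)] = (2.061*w^4 + 2.268*w^3 - 21.0227*w^2 + 15.9306*w - 7.4218)/(20.9764*w^4 + 23.0832*w^3 - 23.4196*w^2 - 16.38*w + 10.5625)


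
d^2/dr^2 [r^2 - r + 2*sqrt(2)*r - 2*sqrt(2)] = 2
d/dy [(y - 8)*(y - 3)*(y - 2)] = 3*y^2 - 26*y + 46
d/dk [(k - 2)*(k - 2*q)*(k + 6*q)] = 3*k^2 + 8*k*q - 4*k - 12*q^2 - 8*q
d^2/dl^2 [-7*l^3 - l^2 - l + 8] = -42*l - 2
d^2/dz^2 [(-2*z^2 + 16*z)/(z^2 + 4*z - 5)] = 12*(4*z^3 - 5*z^2 + 40*z + 45)/(z^6 + 12*z^5 + 33*z^4 - 56*z^3 - 165*z^2 + 300*z - 125)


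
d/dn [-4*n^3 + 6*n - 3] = 6 - 12*n^2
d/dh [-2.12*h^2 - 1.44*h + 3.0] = -4.24*h - 1.44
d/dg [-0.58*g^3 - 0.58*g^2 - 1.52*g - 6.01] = -1.74*g^2 - 1.16*g - 1.52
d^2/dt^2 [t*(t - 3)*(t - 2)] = 6*t - 10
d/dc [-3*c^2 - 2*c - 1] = -6*c - 2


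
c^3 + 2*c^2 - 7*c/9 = c*(c - 1/3)*(c + 7/3)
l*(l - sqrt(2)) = l^2 - sqrt(2)*l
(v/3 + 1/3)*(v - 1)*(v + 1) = v^3/3 + v^2/3 - v/3 - 1/3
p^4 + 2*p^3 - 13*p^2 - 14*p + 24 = (p - 3)*(p - 1)*(p + 2)*(p + 4)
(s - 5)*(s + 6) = s^2 + s - 30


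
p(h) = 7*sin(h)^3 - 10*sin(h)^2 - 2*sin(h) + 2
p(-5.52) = -1.85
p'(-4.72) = -0.01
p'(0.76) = -4.21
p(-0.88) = -5.60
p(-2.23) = -6.13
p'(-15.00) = -15.11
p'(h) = 21*sin(h)^2*cos(h) - 20*sin(h)*cos(h) - 2*cos(h)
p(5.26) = -7.94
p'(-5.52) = -4.18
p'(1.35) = -0.33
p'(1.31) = -0.44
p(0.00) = 2.00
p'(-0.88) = 16.50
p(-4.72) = -3.00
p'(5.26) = 15.82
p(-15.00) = -2.85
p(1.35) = -2.97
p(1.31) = -2.95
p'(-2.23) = -16.50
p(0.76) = -1.84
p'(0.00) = -2.00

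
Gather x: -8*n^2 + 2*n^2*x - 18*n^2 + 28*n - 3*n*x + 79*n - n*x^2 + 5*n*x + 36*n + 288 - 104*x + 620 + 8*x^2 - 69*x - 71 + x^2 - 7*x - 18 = -26*n^2 + 143*n + x^2*(9 - n) + x*(2*n^2 + 2*n - 180) + 819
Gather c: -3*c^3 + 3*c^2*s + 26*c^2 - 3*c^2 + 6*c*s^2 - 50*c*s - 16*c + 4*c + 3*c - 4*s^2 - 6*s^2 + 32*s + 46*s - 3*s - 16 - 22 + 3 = -3*c^3 + c^2*(3*s + 23) + c*(6*s^2 - 50*s - 9) - 10*s^2 + 75*s - 35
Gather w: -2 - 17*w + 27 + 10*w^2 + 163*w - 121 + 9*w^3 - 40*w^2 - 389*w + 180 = 9*w^3 - 30*w^2 - 243*w + 84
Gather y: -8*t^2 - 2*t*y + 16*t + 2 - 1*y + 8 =-8*t^2 + 16*t + y*(-2*t - 1) + 10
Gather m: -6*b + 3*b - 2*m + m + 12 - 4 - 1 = -3*b - m + 7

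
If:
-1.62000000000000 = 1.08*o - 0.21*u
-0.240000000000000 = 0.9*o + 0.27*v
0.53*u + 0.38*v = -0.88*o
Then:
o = -1.60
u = -0.53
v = 4.46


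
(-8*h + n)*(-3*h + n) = 24*h^2 - 11*h*n + n^2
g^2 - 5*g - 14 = (g - 7)*(g + 2)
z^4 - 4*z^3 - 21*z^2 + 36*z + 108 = (z - 6)*(z - 3)*(z + 2)*(z + 3)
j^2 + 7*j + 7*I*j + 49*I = (j + 7)*(j + 7*I)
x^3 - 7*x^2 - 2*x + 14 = (x - 7)*(x - sqrt(2))*(x + sqrt(2))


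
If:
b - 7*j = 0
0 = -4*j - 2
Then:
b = -7/2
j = -1/2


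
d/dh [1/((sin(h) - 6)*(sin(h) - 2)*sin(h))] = (-3*cos(h) + 16/tan(h) - 12*cos(h)/sin(h)^2)/((sin(h) - 6)^2*(sin(h) - 2)^2)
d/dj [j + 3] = 1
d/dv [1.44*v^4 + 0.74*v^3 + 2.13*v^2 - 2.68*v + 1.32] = 5.76*v^3 + 2.22*v^2 + 4.26*v - 2.68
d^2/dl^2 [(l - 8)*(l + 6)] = 2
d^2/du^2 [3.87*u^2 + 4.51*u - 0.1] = 7.74000000000000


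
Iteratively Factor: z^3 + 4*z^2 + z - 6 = (z + 2)*(z^2 + 2*z - 3) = (z - 1)*(z + 2)*(z + 3)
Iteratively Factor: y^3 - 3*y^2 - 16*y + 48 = (y - 3)*(y^2 - 16) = (y - 3)*(y + 4)*(y - 4)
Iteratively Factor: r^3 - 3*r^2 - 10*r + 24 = (r + 3)*(r^2 - 6*r + 8) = (r - 2)*(r + 3)*(r - 4)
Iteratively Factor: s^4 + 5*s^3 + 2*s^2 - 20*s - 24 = (s + 3)*(s^3 + 2*s^2 - 4*s - 8) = (s + 2)*(s + 3)*(s^2 - 4) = (s - 2)*(s + 2)*(s + 3)*(s + 2)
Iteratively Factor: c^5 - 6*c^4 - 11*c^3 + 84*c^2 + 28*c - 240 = (c - 4)*(c^4 - 2*c^3 - 19*c^2 + 8*c + 60) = (c - 5)*(c - 4)*(c^3 + 3*c^2 - 4*c - 12) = (c - 5)*(c - 4)*(c + 3)*(c^2 - 4) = (c - 5)*(c - 4)*(c - 2)*(c + 3)*(c + 2)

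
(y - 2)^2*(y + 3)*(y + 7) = y^4 + 6*y^3 - 15*y^2 - 44*y + 84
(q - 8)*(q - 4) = q^2 - 12*q + 32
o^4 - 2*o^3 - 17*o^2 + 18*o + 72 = (o - 4)*(o - 3)*(o + 2)*(o + 3)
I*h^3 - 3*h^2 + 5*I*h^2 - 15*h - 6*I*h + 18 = (h + 6)*(h + 3*I)*(I*h - I)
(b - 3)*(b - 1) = b^2 - 4*b + 3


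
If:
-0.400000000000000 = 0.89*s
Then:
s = -0.45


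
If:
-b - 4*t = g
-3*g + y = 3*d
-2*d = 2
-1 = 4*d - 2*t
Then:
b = 5 - y/3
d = -1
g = y/3 + 1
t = -3/2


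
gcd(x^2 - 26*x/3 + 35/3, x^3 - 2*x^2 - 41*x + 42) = x - 7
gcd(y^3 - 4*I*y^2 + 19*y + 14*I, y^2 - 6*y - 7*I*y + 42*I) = y - 7*I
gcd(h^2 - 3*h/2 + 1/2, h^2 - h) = h - 1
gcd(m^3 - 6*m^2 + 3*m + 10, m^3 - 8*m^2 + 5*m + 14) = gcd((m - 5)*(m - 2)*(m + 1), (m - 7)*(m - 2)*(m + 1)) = m^2 - m - 2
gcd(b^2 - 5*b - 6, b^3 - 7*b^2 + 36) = b - 6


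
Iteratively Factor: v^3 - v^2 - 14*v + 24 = (v - 2)*(v^2 + v - 12) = (v - 3)*(v - 2)*(v + 4)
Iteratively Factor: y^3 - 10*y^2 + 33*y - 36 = (y - 4)*(y^2 - 6*y + 9) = (y - 4)*(y - 3)*(y - 3)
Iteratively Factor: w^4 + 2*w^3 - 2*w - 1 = (w + 1)*(w^3 + w^2 - w - 1) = (w + 1)^2*(w^2 - 1) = (w - 1)*(w + 1)^2*(w + 1)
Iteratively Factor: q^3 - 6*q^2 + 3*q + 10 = (q - 5)*(q^2 - q - 2) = (q - 5)*(q - 2)*(q + 1)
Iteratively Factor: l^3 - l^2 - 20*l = (l + 4)*(l^2 - 5*l) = (l - 5)*(l + 4)*(l)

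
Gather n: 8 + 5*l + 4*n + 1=5*l + 4*n + 9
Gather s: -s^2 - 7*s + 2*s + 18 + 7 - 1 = -s^2 - 5*s + 24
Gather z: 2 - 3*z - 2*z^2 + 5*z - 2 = -2*z^2 + 2*z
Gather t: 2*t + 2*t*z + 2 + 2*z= t*(2*z + 2) + 2*z + 2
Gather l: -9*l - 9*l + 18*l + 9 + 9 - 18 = 0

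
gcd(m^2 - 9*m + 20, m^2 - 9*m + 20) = m^2 - 9*m + 20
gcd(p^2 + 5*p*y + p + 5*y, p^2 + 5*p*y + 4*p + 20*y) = p + 5*y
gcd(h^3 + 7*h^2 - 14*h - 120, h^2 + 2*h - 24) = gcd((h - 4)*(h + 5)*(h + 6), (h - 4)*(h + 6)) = h^2 + 2*h - 24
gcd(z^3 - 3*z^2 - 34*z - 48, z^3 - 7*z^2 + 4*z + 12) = 1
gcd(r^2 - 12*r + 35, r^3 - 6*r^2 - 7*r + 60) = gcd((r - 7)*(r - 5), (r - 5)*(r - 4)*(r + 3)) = r - 5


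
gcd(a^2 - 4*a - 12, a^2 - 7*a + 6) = a - 6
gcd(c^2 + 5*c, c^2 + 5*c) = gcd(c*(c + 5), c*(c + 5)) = c^2 + 5*c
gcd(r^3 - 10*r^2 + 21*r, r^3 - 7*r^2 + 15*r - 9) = r - 3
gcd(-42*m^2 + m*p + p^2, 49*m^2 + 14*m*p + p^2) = 7*m + p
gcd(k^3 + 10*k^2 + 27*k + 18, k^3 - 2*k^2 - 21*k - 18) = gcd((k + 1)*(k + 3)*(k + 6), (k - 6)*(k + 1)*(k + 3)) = k^2 + 4*k + 3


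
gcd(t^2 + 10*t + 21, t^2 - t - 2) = 1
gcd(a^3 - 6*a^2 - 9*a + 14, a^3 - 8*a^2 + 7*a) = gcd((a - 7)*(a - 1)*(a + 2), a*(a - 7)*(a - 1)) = a^2 - 8*a + 7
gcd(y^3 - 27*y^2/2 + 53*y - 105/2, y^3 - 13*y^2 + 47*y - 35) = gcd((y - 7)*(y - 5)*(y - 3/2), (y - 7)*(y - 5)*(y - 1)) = y^2 - 12*y + 35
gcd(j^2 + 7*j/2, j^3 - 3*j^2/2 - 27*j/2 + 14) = j + 7/2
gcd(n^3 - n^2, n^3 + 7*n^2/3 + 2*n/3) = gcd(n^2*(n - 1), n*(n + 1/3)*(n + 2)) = n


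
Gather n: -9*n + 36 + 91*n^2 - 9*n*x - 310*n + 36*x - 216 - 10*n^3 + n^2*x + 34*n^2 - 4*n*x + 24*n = -10*n^3 + n^2*(x + 125) + n*(-13*x - 295) + 36*x - 180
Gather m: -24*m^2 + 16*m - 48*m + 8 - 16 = -24*m^2 - 32*m - 8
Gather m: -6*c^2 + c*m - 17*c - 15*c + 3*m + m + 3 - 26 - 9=-6*c^2 - 32*c + m*(c + 4) - 32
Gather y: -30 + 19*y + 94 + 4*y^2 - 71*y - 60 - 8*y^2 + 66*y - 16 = -4*y^2 + 14*y - 12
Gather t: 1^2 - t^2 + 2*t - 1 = -t^2 + 2*t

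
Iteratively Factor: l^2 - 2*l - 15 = (l - 5)*(l + 3)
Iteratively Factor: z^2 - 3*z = (z - 3)*(z)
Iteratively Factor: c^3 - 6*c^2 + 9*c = (c)*(c^2 - 6*c + 9) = c*(c - 3)*(c - 3)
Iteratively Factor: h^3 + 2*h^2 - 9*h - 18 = (h + 2)*(h^2 - 9) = (h - 3)*(h + 2)*(h + 3)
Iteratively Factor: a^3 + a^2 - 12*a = (a)*(a^2 + a - 12) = a*(a - 3)*(a + 4)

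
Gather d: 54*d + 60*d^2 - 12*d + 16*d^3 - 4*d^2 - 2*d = 16*d^3 + 56*d^2 + 40*d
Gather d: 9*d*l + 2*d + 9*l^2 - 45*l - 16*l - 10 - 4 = d*(9*l + 2) + 9*l^2 - 61*l - 14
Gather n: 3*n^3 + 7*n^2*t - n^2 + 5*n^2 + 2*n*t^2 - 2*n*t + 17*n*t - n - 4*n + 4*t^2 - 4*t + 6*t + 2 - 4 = 3*n^3 + n^2*(7*t + 4) + n*(2*t^2 + 15*t - 5) + 4*t^2 + 2*t - 2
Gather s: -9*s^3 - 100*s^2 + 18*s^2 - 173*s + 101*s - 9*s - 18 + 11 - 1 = -9*s^3 - 82*s^2 - 81*s - 8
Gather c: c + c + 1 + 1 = 2*c + 2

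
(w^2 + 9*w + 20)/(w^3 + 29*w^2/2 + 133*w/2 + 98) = 2*(w + 5)/(2*w^2 + 21*w + 49)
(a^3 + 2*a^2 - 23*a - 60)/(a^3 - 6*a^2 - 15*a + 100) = (a + 3)/(a - 5)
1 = 1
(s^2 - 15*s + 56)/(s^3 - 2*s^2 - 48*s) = (s - 7)/(s*(s + 6))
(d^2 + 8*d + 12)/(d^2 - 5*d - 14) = (d + 6)/(d - 7)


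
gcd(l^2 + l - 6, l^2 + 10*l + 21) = l + 3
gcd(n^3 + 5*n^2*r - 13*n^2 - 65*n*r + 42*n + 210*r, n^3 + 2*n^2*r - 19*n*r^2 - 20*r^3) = n + 5*r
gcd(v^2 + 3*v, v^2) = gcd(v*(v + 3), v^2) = v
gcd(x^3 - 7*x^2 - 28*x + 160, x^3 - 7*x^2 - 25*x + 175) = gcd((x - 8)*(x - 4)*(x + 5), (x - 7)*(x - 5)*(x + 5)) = x + 5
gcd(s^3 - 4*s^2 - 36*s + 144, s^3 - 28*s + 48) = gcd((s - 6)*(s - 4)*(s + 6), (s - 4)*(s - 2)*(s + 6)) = s^2 + 2*s - 24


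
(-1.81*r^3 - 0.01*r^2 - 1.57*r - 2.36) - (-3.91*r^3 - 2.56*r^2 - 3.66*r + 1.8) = 2.1*r^3 + 2.55*r^2 + 2.09*r - 4.16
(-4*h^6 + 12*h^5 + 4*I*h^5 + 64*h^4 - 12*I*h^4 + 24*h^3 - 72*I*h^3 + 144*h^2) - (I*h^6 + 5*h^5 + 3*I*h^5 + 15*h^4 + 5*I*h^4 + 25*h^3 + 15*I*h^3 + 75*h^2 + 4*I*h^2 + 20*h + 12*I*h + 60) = -4*h^6 - I*h^6 + 7*h^5 + I*h^5 + 49*h^4 - 17*I*h^4 - h^3 - 87*I*h^3 + 69*h^2 - 4*I*h^2 - 20*h - 12*I*h - 60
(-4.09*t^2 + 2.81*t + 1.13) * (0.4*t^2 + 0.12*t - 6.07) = -1.636*t^4 + 0.6332*t^3 + 25.6155*t^2 - 16.9211*t - 6.8591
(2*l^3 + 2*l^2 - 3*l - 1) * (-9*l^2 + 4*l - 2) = -18*l^5 - 10*l^4 + 31*l^3 - 7*l^2 + 2*l + 2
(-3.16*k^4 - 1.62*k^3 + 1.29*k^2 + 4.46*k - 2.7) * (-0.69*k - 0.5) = 2.1804*k^5 + 2.6978*k^4 - 0.0800999999999999*k^3 - 3.7224*k^2 - 0.367*k + 1.35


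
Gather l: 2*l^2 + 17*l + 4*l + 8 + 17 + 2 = 2*l^2 + 21*l + 27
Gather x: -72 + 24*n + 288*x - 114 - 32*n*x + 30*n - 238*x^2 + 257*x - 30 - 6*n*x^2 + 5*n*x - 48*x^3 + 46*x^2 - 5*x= 54*n - 48*x^3 + x^2*(-6*n - 192) + x*(540 - 27*n) - 216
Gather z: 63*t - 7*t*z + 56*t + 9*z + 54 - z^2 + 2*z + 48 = 119*t - z^2 + z*(11 - 7*t) + 102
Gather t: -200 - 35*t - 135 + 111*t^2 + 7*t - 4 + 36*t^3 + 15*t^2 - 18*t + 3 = 36*t^3 + 126*t^2 - 46*t - 336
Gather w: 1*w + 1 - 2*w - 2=-w - 1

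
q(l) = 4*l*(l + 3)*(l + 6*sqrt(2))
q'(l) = 4*l*(l + 3) + 4*l*(l + 6*sqrt(2)) + 4*(l + 3)*(l + 6*sqrt(2))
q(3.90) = 1333.15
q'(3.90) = 642.68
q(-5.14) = 147.19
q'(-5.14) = -53.42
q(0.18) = 19.84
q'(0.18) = 118.75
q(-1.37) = -63.56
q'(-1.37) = -1.53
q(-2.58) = -25.60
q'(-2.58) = -55.36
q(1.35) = 231.03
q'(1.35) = 247.73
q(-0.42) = -34.96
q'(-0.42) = 65.35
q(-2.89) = -7.11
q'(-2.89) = -63.49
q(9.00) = 7553.64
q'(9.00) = 1900.76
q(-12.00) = -1518.36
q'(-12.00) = 727.24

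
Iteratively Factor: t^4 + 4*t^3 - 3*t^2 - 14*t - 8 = (t + 1)*(t^3 + 3*t^2 - 6*t - 8) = (t + 1)*(t + 4)*(t^2 - t - 2) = (t + 1)^2*(t + 4)*(t - 2)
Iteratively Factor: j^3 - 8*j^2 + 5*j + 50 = (j - 5)*(j^2 - 3*j - 10) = (j - 5)^2*(j + 2)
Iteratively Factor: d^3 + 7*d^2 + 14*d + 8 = (d + 1)*(d^2 + 6*d + 8) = (d + 1)*(d + 4)*(d + 2)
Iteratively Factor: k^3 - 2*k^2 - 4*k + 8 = (k - 2)*(k^2 - 4) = (k - 2)*(k + 2)*(k - 2)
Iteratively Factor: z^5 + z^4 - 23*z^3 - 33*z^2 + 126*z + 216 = (z - 3)*(z^4 + 4*z^3 - 11*z^2 - 66*z - 72) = (z - 4)*(z - 3)*(z^3 + 8*z^2 + 21*z + 18) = (z - 4)*(z - 3)*(z + 2)*(z^2 + 6*z + 9) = (z - 4)*(z - 3)*(z + 2)*(z + 3)*(z + 3)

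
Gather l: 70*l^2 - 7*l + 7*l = 70*l^2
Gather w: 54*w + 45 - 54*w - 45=0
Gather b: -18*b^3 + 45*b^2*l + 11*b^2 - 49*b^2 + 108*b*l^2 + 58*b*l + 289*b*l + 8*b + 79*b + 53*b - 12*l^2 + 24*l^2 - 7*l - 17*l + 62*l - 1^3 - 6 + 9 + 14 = -18*b^3 + b^2*(45*l - 38) + b*(108*l^2 + 347*l + 140) + 12*l^2 + 38*l + 16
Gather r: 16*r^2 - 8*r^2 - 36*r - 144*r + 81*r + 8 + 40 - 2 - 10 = 8*r^2 - 99*r + 36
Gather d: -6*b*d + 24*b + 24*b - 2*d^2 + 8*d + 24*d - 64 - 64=48*b - 2*d^2 + d*(32 - 6*b) - 128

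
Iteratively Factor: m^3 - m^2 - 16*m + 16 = (m - 4)*(m^2 + 3*m - 4) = (m - 4)*(m + 4)*(m - 1)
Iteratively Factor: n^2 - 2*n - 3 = (n - 3)*(n + 1)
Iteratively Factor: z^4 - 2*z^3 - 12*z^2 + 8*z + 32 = (z + 2)*(z^3 - 4*z^2 - 4*z + 16) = (z + 2)^2*(z^2 - 6*z + 8) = (z - 4)*(z + 2)^2*(z - 2)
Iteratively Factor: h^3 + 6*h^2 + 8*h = (h)*(h^2 + 6*h + 8) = h*(h + 4)*(h + 2)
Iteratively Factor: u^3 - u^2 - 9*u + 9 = (u - 3)*(u^2 + 2*u - 3) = (u - 3)*(u + 3)*(u - 1)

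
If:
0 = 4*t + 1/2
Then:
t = -1/8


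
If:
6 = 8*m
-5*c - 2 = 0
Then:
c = -2/5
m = 3/4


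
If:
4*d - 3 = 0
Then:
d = 3/4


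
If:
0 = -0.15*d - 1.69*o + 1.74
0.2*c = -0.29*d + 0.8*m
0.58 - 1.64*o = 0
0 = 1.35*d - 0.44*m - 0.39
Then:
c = 78.87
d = 7.62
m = 22.48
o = 0.35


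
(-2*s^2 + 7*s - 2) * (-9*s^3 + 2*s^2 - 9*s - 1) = 18*s^5 - 67*s^4 + 50*s^3 - 65*s^2 + 11*s + 2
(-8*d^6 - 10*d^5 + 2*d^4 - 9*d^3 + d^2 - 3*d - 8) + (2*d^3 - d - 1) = -8*d^6 - 10*d^5 + 2*d^4 - 7*d^3 + d^2 - 4*d - 9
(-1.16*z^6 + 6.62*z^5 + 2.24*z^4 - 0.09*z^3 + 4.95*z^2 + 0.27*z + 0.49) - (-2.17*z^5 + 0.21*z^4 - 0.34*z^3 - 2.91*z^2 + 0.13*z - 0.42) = -1.16*z^6 + 8.79*z^5 + 2.03*z^4 + 0.25*z^3 + 7.86*z^2 + 0.14*z + 0.91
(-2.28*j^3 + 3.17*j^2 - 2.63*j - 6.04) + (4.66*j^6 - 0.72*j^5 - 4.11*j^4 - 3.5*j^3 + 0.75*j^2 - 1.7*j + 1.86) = 4.66*j^6 - 0.72*j^5 - 4.11*j^4 - 5.78*j^3 + 3.92*j^2 - 4.33*j - 4.18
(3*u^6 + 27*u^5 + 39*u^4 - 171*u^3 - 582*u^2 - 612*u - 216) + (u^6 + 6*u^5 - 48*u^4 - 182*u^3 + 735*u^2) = 4*u^6 + 33*u^5 - 9*u^4 - 353*u^3 + 153*u^2 - 612*u - 216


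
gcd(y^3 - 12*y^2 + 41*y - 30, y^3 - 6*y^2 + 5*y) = y^2 - 6*y + 5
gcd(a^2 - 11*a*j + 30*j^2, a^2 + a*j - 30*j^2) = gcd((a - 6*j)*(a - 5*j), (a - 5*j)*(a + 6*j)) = a - 5*j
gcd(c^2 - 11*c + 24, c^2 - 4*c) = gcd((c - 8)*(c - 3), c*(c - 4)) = 1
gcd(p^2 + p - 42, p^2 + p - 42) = p^2 + p - 42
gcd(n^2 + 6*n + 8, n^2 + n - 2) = n + 2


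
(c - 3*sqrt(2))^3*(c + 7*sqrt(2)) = c^4 - 2*sqrt(2)*c^3 - 72*c^2 + 324*sqrt(2)*c - 756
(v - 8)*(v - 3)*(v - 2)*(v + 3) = v^4 - 10*v^3 + 7*v^2 + 90*v - 144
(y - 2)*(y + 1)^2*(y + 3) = y^4 + 3*y^3 - 3*y^2 - 11*y - 6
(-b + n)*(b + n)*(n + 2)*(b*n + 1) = -b^3*n^2 - 2*b^3*n - b^2*n - 2*b^2 + b*n^4 + 2*b*n^3 + n^3 + 2*n^2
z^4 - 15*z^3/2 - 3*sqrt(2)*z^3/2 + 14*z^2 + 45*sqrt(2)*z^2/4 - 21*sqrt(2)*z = z*(z - 4)*(z - 7/2)*(z - 3*sqrt(2)/2)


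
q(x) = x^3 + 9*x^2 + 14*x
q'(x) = 3*x^2 + 18*x + 14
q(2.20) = 85.01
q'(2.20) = 68.12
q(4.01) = 265.34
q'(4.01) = 134.42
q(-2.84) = 9.92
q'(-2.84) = -12.92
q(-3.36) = 16.63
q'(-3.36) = -12.61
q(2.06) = 75.77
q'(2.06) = 63.81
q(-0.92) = -6.04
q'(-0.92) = -0.02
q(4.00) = 264.00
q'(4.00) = 134.00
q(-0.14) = -1.79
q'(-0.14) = 11.54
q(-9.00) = -126.00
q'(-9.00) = 95.00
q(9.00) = 1584.00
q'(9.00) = 419.00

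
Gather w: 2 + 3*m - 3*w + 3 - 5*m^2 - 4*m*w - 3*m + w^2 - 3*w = -5*m^2 + w^2 + w*(-4*m - 6) + 5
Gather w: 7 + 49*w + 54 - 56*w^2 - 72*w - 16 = -56*w^2 - 23*w + 45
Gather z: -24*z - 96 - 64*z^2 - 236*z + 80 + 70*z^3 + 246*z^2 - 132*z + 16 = 70*z^3 + 182*z^2 - 392*z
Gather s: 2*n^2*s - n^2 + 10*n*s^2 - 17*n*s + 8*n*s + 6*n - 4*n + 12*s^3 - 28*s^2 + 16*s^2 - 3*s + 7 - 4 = -n^2 + 2*n + 12*s^3 + s^2*(10*n - 12) + s*(2*n^2 - 9*n - 3) + 3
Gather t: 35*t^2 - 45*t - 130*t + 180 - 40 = 35*t^2 - 175*t + 140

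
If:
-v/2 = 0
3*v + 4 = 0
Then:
No Solution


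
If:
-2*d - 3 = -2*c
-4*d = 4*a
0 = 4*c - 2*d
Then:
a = 3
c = -3/2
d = -3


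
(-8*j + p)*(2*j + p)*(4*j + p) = -64*j^3 - 40*j^2*p - 2*j*p^2 + p^3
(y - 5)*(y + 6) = y^2 + y - 30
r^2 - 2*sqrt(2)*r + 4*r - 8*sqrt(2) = (r + 4)*(r - 2*sqrt(2))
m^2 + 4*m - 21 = (m - 3)*(m + 7)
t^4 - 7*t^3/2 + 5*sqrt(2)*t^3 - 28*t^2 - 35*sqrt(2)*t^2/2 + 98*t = t*(t - 7/2)*(t - 2*sqrt(2))*(t + 7*sqrt(2))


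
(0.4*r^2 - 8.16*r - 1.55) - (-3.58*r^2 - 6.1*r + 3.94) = 3.98*r^2 - 2.06*r - 5.49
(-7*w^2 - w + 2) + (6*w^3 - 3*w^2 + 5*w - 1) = 6*w^3 - 10*w^2 + 4*w + 1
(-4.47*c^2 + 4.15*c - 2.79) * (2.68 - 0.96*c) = 4.2912*c^3 - 15.9636*c^2 + 13.8004*c - 7.4772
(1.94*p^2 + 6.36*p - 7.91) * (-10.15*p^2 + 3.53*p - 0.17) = -19.691*p^4 - 57.7058*p^3 + 102.4075*p^2 - 29.0035*p + 1.3447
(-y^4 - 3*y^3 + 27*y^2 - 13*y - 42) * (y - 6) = -y^5 + 3*y^4 + 45*y^3 - 175*y^2 + 36*y + 252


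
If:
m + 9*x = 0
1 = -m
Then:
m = -1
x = 1/9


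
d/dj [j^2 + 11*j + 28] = 2*j + 11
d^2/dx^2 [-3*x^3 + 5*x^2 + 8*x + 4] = 10 - 18*x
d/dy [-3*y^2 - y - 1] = -6*y - 1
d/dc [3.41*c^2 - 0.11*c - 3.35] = 6.82*c - 0.11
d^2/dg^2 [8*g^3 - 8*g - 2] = 48*g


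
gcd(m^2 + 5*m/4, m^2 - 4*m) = m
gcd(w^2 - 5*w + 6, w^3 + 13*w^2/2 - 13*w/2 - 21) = w - 2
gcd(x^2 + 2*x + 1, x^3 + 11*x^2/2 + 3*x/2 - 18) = 1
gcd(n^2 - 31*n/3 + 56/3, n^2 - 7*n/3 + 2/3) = 1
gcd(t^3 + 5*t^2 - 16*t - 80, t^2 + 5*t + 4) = t + 4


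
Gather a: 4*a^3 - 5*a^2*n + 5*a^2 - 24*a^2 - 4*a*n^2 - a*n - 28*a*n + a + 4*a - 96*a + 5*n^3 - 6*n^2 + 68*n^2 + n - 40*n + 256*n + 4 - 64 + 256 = 4*a^3 + a^2*(-5*n - 19) + a*(-4*n^2 - 29*n - 91) + 5*n^3 + 62*n^2 + 217*n + 196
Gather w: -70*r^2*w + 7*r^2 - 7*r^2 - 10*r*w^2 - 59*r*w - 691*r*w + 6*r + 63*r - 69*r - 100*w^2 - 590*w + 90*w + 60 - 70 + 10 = w^2*(-10*r - 100) + w*(-70*r^2 - 750*r - 500)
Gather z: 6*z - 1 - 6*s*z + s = s + z*(6 - 6*s) - 1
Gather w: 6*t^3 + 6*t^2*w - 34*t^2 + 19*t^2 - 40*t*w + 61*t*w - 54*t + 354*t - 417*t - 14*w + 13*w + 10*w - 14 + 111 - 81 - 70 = 6*t^3 - 15*t^2 - 117*t + w*(6*t^2 + 21*t + 9) - 54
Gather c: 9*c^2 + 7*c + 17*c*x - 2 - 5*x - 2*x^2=9*c^2 + c*(17*x + 7) - 2*x^2 - 5*x - 2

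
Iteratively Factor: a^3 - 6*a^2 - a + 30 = (a + 2)*(a^2 - 8*a + 15) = (a - 3)*(a + 2)*(a - 5)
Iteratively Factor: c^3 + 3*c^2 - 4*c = (c + 4)*(c^2 - c) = c*(c + 4)*(c - 1)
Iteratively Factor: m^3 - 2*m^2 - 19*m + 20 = (m + 4)*(m^2 - 6*m + 5) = (m - 5)*(m + 4)*(m - 1)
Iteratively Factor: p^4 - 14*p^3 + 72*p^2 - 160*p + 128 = (p - 4)*(p^3 - 10*p^2 + 32*p - 32) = (p - 4)^2*(p^2 - 6*p + 8) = (p - 4)^3*(p - 2)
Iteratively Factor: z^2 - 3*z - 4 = (z - 4)*(z + 1)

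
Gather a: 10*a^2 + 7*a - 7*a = 10*a^2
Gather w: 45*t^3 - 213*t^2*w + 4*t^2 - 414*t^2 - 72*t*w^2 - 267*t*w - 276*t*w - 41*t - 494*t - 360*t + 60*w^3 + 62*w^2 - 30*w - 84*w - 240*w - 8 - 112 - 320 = 45*t^3 - 410*t^2 - 895*t + 60*w^3 + w^2*(62 - 72*t) + w*(-213*t^2 - 543*t - 354) - 440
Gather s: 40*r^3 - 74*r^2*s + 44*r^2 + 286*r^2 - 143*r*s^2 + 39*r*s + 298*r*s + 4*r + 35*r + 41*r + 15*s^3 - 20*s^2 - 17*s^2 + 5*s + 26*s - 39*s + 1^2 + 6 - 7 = 40*r^3 + 330*r^2 + 80*r + 15*s^3 + s^2*(-143*r - 37) + s*(-74*r^2 + 337*r - 8)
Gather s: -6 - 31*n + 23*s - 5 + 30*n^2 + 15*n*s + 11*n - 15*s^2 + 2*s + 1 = 30*n^2 - 20*n - 15*s^2 + s*(15*n + 25) - 10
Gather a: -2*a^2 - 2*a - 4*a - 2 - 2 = -2*a^2 - 6*a - 4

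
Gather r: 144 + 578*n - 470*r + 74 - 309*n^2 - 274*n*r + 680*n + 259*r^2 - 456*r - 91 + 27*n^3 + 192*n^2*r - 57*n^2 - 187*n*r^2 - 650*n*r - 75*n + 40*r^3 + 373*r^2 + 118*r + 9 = 27*n^3 - 366*n^2 + 1183*n + 40*r^3 + r^2*(632 - 187*n) + r*(192*n^2 - 924*n - 808) + 136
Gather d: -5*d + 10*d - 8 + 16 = 5*d + 8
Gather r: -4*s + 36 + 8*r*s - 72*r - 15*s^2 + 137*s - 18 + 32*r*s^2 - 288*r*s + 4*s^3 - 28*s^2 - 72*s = r*(32*s^2 - 280*s - 72) + 4*s^3 - 43*s^2 + 61*s + 18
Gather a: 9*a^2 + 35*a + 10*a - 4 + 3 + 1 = 9*a^2 + 45*a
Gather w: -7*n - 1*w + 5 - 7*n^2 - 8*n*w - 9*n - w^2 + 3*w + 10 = -7*n^2 - 16*n - w^2 + w*(2 - 8*n) + 15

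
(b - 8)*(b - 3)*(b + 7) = b^3 - 4*b^2 - 53*b + 168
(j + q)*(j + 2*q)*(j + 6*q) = j^3 + 9*j^2*q + 20*j*q^2 + 12*q^3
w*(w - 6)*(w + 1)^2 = w^4 - 4*w^3 - 11*w^2 - 6*w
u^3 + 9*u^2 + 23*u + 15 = (u + 1)*(u + 3)*(u + 5)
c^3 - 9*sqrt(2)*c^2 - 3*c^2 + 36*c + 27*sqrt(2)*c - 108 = (c - 3)*(c - 6*sqrt(2))*(c - 3*sqrt(2))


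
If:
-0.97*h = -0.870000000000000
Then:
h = 0.90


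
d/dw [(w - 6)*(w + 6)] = 2*w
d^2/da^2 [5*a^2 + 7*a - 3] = 10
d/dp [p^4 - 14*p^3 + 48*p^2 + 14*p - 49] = 4*p^3 - 42*p^2 + 96*p + 14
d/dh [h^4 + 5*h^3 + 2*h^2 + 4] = h*(4*h^2 + 15*h + 4)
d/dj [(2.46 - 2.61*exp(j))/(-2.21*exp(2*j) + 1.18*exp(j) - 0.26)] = (-5.7681*exp(2*j) + 10.8732*exp(j) - 2.2242)*exp(j)/(4.8841*exp(4*j) - 5.2156*exp(3*j) + 2.5416*exp(2*j) - 0.6136*exp(j) + 0.0676)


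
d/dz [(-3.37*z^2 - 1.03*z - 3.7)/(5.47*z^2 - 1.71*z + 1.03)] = (11.3968*z^2 + 33.5358*z - 7.3879)/(29.9209*z^4 - 18.7074*z^3 + 14.1923*z^2 - 3.5226*z + 1.0609)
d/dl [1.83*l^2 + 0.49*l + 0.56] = 3.66*l + 0.49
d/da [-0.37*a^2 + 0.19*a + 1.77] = 0.19 - 0.74*a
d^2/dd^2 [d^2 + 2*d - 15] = 2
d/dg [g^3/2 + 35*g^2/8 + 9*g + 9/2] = 3*g^2/2 + 35*g/4 + 9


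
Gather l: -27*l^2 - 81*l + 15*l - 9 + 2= -27*l^2 - 66*l - 7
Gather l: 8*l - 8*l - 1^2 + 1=0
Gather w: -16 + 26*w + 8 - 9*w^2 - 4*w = -9*w^2 + 22*w - 8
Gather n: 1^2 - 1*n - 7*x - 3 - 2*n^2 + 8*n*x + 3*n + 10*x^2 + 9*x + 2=-2*n^2 + n*(8*x + 2) + 10*x^2 + 2*x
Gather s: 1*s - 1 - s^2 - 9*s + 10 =-s^2 - 8*s + 9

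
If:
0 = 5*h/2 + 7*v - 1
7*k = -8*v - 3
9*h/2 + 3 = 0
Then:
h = -2/3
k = -127/147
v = 8/21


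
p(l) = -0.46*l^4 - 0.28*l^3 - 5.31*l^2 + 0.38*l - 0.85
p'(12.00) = -3427.54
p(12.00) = -10783.33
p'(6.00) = -491.02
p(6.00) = -846.37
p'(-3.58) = 112.06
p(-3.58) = -132.98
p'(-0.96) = 11.43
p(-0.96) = -6.25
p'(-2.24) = 40.63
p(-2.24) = -36.78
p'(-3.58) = 112.06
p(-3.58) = -132.98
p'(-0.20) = 2.49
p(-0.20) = -1.14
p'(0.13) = -1.02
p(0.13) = -0.89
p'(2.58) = -64.21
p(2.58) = -60.41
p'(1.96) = -37.52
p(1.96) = -29.40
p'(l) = -1.84*l^3 - 0.84*l^2 - 10.62*l + 0.38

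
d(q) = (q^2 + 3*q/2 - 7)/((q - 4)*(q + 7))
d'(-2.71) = 0.13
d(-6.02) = -2.06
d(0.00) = 0.25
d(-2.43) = 0.16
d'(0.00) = -0.03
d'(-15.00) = 0.04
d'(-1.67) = 0.06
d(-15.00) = 1.29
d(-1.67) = 0.22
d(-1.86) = 0.21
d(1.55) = 0.11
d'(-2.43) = 0.10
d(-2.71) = 0.13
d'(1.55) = -0.19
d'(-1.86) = 0.07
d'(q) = (2*q + 3/2)/((q - 4)*(q + 7)) - (q^2 + 3*q/2 - 7)/((q - 4)*(q + 7)^2) - (q^2 + 3*q/2 - 7)/((q - 4)^2*(q + 7)) = 3*(q^2 - 28*q - 14)/(2*(q^4 + 6*q^3 - 47*q^2 - 168*q + 784))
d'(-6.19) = 4.35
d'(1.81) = -0.25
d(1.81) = 0.05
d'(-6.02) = 2.97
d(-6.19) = -2.67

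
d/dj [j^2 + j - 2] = 2*j + 1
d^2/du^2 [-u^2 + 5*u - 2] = -2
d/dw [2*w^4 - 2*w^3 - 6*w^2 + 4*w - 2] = 8*w^3 - 6*w^2 - 12*w + 4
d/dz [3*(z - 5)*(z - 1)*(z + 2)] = 9*z^2 - 24*z - 21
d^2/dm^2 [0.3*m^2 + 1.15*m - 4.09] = 0.600000000000000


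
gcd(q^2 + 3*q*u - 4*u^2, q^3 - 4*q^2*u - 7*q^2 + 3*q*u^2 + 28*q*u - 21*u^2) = q - u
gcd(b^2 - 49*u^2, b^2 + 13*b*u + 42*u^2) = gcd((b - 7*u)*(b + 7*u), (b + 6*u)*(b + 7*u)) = b + 7*u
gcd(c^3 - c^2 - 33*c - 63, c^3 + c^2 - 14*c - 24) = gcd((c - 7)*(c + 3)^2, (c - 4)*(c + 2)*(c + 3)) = c + 3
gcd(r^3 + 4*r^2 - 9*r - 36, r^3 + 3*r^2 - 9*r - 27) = r^2 - 9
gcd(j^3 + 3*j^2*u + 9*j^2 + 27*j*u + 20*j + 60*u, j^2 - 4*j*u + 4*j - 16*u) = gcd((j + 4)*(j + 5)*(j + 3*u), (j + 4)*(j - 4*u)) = j + 4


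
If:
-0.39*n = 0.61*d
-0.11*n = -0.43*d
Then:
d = 0.00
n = 0.00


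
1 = 1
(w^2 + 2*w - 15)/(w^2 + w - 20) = (w - 3)/(w - 4)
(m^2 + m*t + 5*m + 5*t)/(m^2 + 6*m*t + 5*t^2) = (m + 5)/(m + 5*t)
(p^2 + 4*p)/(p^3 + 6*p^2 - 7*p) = (p + 4)/(p^2 + 6*p - 7)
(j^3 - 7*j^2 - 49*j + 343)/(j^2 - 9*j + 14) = (j^2 - 49)/(j - 2)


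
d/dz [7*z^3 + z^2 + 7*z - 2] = 21*z^2 + 2*z + 7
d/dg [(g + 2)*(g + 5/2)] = 2*g + 9/2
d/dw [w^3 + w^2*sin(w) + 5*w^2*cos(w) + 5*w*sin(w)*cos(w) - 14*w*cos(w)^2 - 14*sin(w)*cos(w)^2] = -5*w^2*sin(w) + w^2*cos(w) + 3*w^2 + 2*w*sin(w) + 14*w*sin(2*w) + 10*w*cos(w) + 5*w*cos(2*w) + 5*sin(2*w)/2 - 7*cos(w)/2 - 7*cos(2*w) - 21*cos(3*w)/2 - 7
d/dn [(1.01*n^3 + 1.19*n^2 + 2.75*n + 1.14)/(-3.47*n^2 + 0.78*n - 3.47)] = (-3.5047*n^4 + 1.5756*n^3 - 0.0434000000000019*n^2 - 0.347*n - 10.4317)/(12.0409*n^4 - 5.4132*n^3 + 24.6902*n^2 - 5.4132*n + 12.0409)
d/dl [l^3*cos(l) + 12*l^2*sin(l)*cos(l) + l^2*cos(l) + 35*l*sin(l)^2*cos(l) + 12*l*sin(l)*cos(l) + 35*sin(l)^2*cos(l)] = -l^3*sin(l) - l^2*sin(l) + 3*l^2*cos(l) + 12*l^2*cos(2*l) - 35*l*sin(l)/4 + 105*l*sin(3*l)/4 + 12*sqrt(2)*l*sin(2*l + pi/4) + 2*l*cos(l) - 35*sin(l)/4 + 6*sin(2*l) + 105*sin(3*l)/4 + 35*cos(l)/4 - 35*cos(3*l)/4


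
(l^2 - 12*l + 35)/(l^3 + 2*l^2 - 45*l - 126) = (l - 5)/(l^2 + 9*l + 18)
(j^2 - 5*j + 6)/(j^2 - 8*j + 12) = (j - 3)/(j - 6)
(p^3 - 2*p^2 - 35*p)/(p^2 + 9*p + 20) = p*(p - 7)/(p + 4)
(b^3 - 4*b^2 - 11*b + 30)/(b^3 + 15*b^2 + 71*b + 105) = (b^2 - 7*b + 10)/(b^2 + 12*b + 35)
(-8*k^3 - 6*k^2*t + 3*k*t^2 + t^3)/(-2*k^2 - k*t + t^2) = 4*k + t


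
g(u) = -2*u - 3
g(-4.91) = 6.82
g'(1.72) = -2.00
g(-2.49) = 1.98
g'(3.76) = -2.00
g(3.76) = -10.52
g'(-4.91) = -2.00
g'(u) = -2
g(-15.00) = 27.00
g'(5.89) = -2.00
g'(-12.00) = -2.00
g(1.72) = -6.44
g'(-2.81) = -2.00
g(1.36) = -5.72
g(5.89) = -14.78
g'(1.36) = -2.00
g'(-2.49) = -2.00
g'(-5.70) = -2.00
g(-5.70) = 8.40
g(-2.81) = 2.62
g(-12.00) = 21.00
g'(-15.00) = -2.00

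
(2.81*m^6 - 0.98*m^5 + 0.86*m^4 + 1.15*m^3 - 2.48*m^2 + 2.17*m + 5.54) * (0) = 0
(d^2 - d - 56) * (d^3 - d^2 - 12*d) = d^5 - 2*d^4 - 67*d^3 + 68*d^2 + 672*d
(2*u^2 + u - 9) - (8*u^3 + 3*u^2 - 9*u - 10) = -8*u^3 - u^2 + 10*u + 1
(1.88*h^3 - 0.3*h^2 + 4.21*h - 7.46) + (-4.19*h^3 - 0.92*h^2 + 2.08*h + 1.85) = -2.31*h^3 - 1.22*h^2 + 6.29*h - 5.61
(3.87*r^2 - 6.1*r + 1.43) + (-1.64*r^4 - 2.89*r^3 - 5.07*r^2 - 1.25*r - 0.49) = -1.64*r^4 - 2.89*r^3 - 1.2*r^2 - 7.35*r + 0.94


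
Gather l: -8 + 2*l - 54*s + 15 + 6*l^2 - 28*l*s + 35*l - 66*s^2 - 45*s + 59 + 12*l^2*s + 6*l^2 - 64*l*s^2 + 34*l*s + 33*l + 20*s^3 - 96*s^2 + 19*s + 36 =l^2*(12*s + 12) + l*(-64*s^2 + 6*s + 70) + 20*s^3 - 162*s^2 - 80*s + 102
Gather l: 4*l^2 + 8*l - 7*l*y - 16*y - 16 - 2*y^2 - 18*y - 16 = 4*l^2 + l*(8 - 7*y) - 2*y^2 - 34*y - 32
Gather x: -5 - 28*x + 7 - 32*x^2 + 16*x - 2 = -32*x^2 - 12*x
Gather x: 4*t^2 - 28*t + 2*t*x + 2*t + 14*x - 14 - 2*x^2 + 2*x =4*t^2 - 26*t - 2*x^2 + x*(2*t + 16) - 14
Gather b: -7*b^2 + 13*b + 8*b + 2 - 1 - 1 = -7*b^2 + 21*b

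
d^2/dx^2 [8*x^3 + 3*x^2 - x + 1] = 48*x + 6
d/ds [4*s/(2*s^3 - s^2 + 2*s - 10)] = 4*(2*s^3 - s^2 - 2*s*(3*s^2 - s + 1) + 2*s - 10)/(2*s^3 - s^2 + 2*s - 10)^2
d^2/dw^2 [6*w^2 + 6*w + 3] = 12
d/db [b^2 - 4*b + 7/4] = 2*b - 4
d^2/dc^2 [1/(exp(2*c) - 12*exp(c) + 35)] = 4*((3 - exp(c))*(exp(2*c) - 12*exp(c) + 35) + 2*(exp(c) - 6)^2*exp(c))*exp(c)/(exp(2*c) - 12*exp(c) + 35)^3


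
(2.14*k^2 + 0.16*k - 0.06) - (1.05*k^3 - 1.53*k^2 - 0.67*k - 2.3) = -1.05*k^3 + 3.67*k^2 + 0.83*k + 2.24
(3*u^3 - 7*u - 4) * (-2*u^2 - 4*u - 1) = -6*u^5 - 12*u^4 + 11*u^3 + 36*u^2 + 23*u + 4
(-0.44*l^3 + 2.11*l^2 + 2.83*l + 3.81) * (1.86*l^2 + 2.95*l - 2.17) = -0.8184*l^5 + 2.6266*l^4 + 12.4431*l^3 + 10.8564*l^2 + 5.0984*l - 8.2677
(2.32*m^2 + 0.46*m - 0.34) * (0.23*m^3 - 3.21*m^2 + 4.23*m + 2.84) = 0.5336*m^5 - 7.3414*m^4 + 8.2588*m^3 + 9.626*m^2 - 0.1318*m - 0.9656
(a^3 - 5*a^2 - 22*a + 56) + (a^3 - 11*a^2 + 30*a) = 2*a^3 - 16*a^2 + 8*a + 56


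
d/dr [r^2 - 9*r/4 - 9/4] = 2*r - 9/4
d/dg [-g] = -1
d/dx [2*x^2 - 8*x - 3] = 4*x - 8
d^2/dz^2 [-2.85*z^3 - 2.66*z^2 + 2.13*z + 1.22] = -17.1*z - 5.32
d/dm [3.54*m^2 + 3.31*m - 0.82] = 7.08*m + 3.31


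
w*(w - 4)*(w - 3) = w^3 - 7*w^2 + 12*w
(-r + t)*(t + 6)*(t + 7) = -r*t^2 - 13*r*t - 42*r + t^3 + 13*t^2 + 42*t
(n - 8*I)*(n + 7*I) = n^2 - I*n + 56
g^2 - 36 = (g - 6)*(g + 6)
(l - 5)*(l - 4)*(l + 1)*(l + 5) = l^4 - 3*l^3 - 29*l^2 + 75*l + 100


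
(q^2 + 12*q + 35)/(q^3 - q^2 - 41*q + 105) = (q + 5)/(q^2 - 8*q + 15)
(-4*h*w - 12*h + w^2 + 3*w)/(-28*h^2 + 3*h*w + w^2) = (w + 3)/(7*h + w)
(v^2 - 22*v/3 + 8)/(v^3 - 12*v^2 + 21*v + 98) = (v^2 - 22*v/3 + 8)/(v^3 - 12*v^2 + 21*v + 98)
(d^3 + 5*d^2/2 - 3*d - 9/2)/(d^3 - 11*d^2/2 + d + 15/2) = (d + 3)/(d - 5)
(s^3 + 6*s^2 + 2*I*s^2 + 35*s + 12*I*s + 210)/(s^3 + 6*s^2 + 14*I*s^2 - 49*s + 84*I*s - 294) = (s - 5*I)/(s + 7*I)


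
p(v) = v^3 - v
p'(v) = 3*v^2 - 1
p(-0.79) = 0.30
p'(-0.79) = 0.87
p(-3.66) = -45.37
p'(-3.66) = 39.19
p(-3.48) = -38.66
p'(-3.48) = 35.33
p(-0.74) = 0.33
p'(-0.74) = 0.64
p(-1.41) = -1.39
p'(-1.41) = 4.96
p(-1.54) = -2.11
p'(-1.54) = 6.11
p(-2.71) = -17.19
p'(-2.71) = 21.03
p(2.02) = 6.22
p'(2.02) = 11.24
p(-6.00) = -210.00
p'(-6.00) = 107.00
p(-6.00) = -210.00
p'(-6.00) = 107.00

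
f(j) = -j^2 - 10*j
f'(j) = -2*j - 10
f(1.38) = -15.70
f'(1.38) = -12.76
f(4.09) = -57.63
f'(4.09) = -18.18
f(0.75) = -8.06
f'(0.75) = -11.50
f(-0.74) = 6.85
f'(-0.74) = -8.52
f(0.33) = -3.41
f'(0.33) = -10.66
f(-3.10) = 21.39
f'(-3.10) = -3.80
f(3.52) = -47.59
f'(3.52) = -17.04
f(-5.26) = 24.93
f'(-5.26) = 0.52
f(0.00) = 0.00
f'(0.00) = -10.00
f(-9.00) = 9.00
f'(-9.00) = 8.00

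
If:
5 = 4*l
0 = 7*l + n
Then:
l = 5/4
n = -35/4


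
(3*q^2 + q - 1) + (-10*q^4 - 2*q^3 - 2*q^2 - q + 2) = -10*q^4 - 2*q^3 + q^2 + 1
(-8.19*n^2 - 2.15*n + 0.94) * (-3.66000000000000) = 29.9754*n^2 + 7.869*n - 3.4404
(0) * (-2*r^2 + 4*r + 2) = 0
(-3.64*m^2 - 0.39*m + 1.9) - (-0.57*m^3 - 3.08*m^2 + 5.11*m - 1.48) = 0.57*m^3 - 0.56*m^2 - 5.5*m + 3.38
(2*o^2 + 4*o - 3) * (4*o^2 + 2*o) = 8*o^4 + 20*o^3 - 4*o^2 - 6*o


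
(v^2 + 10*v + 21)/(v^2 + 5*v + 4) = (v^2 + 10*v + 21)/(v^2 + 5*v + 4)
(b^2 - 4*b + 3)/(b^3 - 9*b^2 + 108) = (b^2 - 4*b + 3)/(b^3 - 9*b^2 + 108)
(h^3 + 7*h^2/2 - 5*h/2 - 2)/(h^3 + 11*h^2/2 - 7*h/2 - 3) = (h + 4)/(h + 6)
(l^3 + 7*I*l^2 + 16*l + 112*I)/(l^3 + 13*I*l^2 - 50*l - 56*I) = (l - 4*I)/(l + 2*I)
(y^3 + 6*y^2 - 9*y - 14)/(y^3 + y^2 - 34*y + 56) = (y + 1)/(y - 4)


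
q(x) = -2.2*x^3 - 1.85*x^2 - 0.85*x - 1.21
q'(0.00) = -0.85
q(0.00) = -1.21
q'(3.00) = -71.35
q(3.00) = -79.81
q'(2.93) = -68.35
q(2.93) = -74.92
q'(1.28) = -16.40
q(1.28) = -9.94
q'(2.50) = -51.35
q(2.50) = -49.27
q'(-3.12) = -53.55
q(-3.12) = 50.25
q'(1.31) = -17.02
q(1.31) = -10.44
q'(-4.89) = -140.58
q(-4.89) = 215.96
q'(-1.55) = -10.97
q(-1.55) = 3.86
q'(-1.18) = -5.67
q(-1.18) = 0.83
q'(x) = -6.6*x^2 - 3.7*x - 0.85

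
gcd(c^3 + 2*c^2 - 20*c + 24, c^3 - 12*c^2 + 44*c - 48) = c - 2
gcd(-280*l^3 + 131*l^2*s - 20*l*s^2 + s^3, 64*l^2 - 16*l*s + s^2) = -8*l + s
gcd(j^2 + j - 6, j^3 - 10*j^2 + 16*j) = j - 2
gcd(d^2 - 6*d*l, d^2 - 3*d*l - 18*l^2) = d - 6*l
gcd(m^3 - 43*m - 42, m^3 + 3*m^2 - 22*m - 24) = m^2 + 7*m + 6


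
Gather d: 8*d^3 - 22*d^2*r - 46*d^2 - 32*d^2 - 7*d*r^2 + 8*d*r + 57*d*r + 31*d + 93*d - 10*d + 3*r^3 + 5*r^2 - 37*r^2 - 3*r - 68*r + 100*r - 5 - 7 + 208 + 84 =8*d^3 + d^2*(-22*r - 78) + d*(-7*r^2 + 65*r + 114) + 3*r^3 - 32*r^2 + 29*r + 280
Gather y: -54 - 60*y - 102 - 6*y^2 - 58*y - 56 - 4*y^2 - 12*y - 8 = -10*y^2 - 130*y - 220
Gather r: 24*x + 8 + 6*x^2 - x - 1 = 6*x^2 + 23*x + 7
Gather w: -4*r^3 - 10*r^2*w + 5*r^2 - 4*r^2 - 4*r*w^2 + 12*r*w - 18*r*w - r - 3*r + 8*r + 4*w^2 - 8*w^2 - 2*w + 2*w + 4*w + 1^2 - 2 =-4*r^3 + r^2 + 4*r + w^2*(-4*r - 4) + w*(-10*r^2 - 6*r + 4) - 1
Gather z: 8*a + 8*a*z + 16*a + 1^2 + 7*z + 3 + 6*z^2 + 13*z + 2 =24*a + 6*z^2 + z*(8*a + 20) + 6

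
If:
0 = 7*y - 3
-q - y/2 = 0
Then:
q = -3/14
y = 3/7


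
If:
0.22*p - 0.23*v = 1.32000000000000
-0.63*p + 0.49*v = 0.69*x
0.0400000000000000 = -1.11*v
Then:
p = 5.96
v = -0.04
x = -5.47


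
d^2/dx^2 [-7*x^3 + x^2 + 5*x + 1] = 2 - 42*x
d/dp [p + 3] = 1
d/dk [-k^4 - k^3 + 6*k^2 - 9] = k*(-4*k^2 - 3*k + 12)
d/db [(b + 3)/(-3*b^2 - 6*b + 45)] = (-b^2 - 2*b + 2*(b + 1)*(b + 3) + 15)/(3*(b^2 + 2*b - 15)^2)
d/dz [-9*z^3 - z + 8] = -27*z^2 - 1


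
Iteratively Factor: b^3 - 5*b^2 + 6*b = (b)*(b^2 - 5*b + 6) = b*(b - 2)*(b - 3)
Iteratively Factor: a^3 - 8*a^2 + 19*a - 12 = (a - 1)*(a^2 - 7*a + 12) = (a - 4)*(a - 1)*(a - 3)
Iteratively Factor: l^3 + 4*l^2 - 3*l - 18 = (l + 3)*(l^2 + l - 6) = (l + 3)^2*(l - 2)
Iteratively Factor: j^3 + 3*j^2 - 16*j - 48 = (j + 4)*(j^2 - j - 12) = (j + 3)*(j + 4)*(j - 4)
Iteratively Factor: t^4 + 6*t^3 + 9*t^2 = (t + 3)*(t^3 + 3*t^2) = (t + 3)^2*(t^2) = t*(t + 3)^2*(t)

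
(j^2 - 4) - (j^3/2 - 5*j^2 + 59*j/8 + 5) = -j^3/2 + 6*j^2 - 59*j/8 - 9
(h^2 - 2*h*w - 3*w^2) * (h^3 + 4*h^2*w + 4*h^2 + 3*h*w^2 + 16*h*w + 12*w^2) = h^5 + 2*h^4*w + 4*h^4 - 8*h^3*w^2 + 8*h^3*w - 18*h^2*w^3 - 32*h^2*w^2 - 9*h*w^4 - 72*h*w^3 - 36*w^4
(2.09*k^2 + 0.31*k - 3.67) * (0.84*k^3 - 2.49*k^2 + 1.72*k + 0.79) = 1.7556*k^5 - 4.9437*k^4 - 0.2599*k^3 + 11.3226*k^2 - 6.0675*k - 2.8993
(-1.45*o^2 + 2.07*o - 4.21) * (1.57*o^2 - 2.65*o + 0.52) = -2.2765*o^4 + 7.0924*o^3 - 12.8492*o^2 + 12.2329*o - 2.1892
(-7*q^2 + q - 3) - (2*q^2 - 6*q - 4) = -9*q^2 + 7*q + 1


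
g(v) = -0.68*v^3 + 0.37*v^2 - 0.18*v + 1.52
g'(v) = -2.04*v^2 + 0.74*v - 0.18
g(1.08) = 0.90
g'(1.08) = -1.76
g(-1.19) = 3.40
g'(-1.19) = -3.95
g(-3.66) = 40.47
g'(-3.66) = -30.22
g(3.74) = -29.55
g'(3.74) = -25.95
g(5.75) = -116.56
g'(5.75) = -63.37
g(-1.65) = 5.88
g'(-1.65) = -6.95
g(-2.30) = 12.16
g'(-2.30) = -12.67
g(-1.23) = 3.57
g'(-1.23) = -4.18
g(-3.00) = 23.75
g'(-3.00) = -20.76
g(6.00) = -133.12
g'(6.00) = -69.18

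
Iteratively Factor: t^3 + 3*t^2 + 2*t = (t)*(t^2 + 3*t + 2) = t*(t + 1)*(t + 2)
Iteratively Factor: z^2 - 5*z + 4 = (z - 1)*(z - 4)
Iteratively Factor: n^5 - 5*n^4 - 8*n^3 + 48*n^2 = (n)*(n^4 - 5*n^3 - 8*n^2 + 48*n) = n*(n - 4)*(n^3 - n^2 - 12*n) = n^2*(n - 4)*(n^2 - n - 12) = n^2*(n - 4)^2*(n + 3)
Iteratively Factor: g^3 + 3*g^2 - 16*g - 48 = (g + 4)*(g^2 - g - 12) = (g - 4)*(g + 4)*(g + 3)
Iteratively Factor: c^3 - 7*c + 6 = (c - 1)*(c^2 + c - 6) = (c - 2)*(c - 1)*(c + 3)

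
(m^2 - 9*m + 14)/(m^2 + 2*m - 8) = (m - 7)/(m + 4)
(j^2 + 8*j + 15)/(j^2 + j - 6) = (j + 5)/(j - 2)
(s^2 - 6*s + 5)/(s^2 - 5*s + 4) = (s - 5)/(s - 4)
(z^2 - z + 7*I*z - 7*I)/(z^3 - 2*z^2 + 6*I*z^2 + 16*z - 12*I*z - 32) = (z^2 + z*(-1 + 7*I) - 7*I)/(z^3 + z^2*(-2 + 6*I) + z*(16 - 12*I) - 32)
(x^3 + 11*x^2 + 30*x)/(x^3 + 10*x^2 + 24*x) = (x + 5)/(x + 4)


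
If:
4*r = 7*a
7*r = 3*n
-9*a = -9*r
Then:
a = 0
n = 0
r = 0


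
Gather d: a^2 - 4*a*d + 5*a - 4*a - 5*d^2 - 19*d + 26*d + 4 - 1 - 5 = a^2 + a - 5*d^2 + d*(7 - 4*a) - 2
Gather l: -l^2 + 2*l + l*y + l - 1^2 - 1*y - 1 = -l^2 + l*(y + 3) - y - 2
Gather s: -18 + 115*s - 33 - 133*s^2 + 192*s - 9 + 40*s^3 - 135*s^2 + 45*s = 40*s^3 - 268*s^2 + 352*s - 60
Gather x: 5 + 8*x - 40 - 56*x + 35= -48*x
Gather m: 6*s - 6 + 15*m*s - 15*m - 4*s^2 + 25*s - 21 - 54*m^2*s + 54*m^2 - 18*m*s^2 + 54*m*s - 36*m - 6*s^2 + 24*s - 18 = m^2*(54 - 54*s) + m*(-18*s^2 + 69*s - 51) - 10*s^2 + 55*s - 45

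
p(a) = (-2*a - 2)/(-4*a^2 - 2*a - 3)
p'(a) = (-2*a - 2)*(8*a + 2)/(-4*a^2 - 2*a - 3)^2 - 2/(-4*a^2 - 2*a - 3) = 2*(-4*a^2 - 8*a + 1)/(16*a^4 + 16*a^3 + 28*a^2 + 12*a + 9)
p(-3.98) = -0.10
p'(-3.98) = -0.02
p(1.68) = 0.30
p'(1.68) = -0.15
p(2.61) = 0.20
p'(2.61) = -0.07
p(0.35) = 0.64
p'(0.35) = -0.26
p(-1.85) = -0.13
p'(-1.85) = 0.03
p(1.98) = 0.26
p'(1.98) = -0.12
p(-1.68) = -0.12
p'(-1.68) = 0.05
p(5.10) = 0.10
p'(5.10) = -0.02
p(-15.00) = -0.03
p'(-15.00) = 0.00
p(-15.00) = -0.03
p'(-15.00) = 0.00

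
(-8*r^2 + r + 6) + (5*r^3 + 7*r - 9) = 5*r^3 - 8*r^2 + 8*r - 3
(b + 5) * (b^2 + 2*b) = b^3 + 7*b^2 + 10*b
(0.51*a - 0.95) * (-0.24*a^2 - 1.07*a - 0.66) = -0.1224*a^3 - 0.3177*a^2 + 0.6799*a + 0.627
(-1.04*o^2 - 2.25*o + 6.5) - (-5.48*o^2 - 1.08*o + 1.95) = 4.44*o^2 - 1.17*o + 4.55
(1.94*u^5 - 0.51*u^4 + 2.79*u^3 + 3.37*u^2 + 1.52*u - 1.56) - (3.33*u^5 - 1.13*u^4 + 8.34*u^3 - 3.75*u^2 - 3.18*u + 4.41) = -1.39*u^5 + 0.62*u^4 - 5.55*u^3 + 7.12*u^2 + 4.7*u - 5.97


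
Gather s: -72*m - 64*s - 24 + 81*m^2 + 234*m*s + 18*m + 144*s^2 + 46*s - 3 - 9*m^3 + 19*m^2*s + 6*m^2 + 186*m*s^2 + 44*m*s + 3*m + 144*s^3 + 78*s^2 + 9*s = -9*m^3 + 87*m^2 - 51*m + 144*s^3 + s^2*(186*m + 222) + s*(19*m^2 + 278*m - 9) - 27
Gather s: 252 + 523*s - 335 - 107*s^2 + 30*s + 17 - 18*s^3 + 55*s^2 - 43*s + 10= -18*s^3 - 52*s^2 + 510*s - 56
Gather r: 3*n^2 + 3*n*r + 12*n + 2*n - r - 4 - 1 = 3*n^2 + 14*n + r*(3*n - 1) - 5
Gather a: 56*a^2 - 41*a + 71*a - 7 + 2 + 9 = 56*a^2 + 30*a + 4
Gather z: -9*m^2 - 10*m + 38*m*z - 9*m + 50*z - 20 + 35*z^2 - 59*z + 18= -9*m^2 - 19*m + 35*z^2 + z*(38*m - 9) - 2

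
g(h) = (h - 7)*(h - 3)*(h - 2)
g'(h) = (h - 7)*(h - 3) + (h - 7)*(h - 2) + (h - 3)*(h - 2)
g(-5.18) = -715.36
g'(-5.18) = 245.82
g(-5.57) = -815.48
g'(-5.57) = 267.75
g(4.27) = -7.87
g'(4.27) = -6.78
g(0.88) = -14.53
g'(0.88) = 22.20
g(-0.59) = -70.57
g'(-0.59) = 56.20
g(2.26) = 0.91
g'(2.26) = 2.08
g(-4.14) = -488.37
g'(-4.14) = 191.78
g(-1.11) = -103.66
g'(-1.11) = 71.34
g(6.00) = -12.00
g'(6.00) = 5.00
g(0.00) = -42.00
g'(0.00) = 41.00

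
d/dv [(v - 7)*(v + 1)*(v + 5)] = 3*v^2 - 2*v - 37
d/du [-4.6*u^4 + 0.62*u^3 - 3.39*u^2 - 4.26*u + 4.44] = -18.4*u^3 + 1.86*u^2 - 6.78*u - 4.26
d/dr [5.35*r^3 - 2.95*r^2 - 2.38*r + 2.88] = 16.05*r^2 - 5.9*r - 2.38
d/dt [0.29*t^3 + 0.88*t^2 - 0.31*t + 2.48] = 0.87*t^2 + 1.76*t - 0.31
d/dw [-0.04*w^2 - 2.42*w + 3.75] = -0.08*w - 2.42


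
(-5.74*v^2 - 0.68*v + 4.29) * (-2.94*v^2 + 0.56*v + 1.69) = 16.8756*v^4 - 1.2152*v^3 - 22.694*v^2 + 1.2532*v + 7.2501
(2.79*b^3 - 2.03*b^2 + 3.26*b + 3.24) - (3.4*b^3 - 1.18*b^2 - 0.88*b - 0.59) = -0.61*b^3 - 0.85*b^2 + 4.14*b + 3.83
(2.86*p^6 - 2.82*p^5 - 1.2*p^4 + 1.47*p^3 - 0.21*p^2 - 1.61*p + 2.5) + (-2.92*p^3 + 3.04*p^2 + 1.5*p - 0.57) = 2.86*p^6 - 2.82*p^5 - 1.2*p^4 - 1.45*p^3 + 2.83*p^2 - 0.11*p + 1.93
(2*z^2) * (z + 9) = 2*z^3 + 18*z^2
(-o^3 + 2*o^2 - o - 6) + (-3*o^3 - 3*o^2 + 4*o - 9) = -4*o^3 - o^2 + 3*o - 15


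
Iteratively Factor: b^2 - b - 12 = (b + 3)*(b - 4)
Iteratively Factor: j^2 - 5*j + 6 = (j - 3)*(j - 2)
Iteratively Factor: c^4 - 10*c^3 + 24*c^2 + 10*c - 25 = (c - 1)*(c^3 - 9*c^2 + 15*c + 25) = (c - 5)*(c - 1)*(c^2 - 4*c - 5) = (c - 5)*(c - 1)*(c + 1)*(c - 5)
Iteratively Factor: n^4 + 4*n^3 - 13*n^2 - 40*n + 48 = (n - 3)*(n^3 + 7*n^2 + 8*n - 16) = (n - 3)*(n + 4)*(n^2 + 3*n - 4) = (n - 3)*(n - 1)*(n + 4)*(n + 4)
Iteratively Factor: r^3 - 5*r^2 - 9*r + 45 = (r + 3)*(r^2 - 8*r + 15) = (r - 3)*(r + 3)*(r - 5)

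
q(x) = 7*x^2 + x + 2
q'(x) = 14*x + 1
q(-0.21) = 2.10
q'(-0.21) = -1.94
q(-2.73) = 51.44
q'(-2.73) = -37.22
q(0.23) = 2.60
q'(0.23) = 4.22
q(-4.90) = 165.17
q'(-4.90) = -67.60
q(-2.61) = 47.07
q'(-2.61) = -35.54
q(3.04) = 69.73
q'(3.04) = 43.56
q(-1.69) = 20.30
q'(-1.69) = -22.66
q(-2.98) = 61.18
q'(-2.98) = -40.72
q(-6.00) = 248.00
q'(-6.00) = -83.00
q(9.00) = 578.00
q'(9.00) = 127.00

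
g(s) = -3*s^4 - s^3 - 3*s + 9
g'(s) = -12*s^3 - 3*s^2 - 3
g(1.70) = -26.07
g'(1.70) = -70.63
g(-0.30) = 9.90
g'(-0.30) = -2.95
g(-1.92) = -18.93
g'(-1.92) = 70.88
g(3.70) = -615.00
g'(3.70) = -651.91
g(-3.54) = -407.14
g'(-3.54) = 491.75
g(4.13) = -946.65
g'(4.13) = -899.51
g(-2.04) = -28.35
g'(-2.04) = 86.39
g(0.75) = 5.38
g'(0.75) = -9.75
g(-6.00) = -3645.00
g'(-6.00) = 2481.00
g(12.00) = -63963.00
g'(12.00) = -21171.00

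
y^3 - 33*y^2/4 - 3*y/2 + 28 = (y - 8)*(y - 2)*(y + 7/4)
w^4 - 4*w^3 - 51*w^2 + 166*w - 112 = (w - 8)*(w - 2)*(w - 1)*(w + 7)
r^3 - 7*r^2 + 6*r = r*(r - 6)*(r - 1)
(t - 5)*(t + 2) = t^2 - 3*t - 10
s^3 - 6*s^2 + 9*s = s*(s - 3)^2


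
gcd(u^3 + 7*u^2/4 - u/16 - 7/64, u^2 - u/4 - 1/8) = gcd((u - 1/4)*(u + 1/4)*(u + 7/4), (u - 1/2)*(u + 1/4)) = u + 1/4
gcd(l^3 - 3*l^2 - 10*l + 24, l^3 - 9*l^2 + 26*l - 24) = l^2 - 6*l + 8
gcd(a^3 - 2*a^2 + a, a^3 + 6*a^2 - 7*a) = a^2 - a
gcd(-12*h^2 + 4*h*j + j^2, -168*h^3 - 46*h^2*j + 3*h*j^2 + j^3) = 6*h + j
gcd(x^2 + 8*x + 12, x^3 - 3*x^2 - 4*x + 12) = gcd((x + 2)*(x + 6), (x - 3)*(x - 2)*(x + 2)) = x + 2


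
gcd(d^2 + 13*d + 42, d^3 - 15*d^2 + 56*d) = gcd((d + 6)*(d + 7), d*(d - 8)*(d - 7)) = 1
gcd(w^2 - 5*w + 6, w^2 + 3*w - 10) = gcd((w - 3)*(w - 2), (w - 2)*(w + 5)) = w - 2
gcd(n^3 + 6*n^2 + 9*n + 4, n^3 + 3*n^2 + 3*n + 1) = n^2 + 2*n + 1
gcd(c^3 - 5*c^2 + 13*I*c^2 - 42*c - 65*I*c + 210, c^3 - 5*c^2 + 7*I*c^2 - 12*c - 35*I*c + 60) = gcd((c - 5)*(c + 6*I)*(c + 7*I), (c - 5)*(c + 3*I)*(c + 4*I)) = c - 5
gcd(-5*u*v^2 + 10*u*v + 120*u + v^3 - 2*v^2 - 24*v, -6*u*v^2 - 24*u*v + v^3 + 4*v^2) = v + 4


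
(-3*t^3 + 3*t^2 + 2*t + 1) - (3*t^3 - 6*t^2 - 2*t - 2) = -6*t^3 + 9*t^2 + 4*t + 3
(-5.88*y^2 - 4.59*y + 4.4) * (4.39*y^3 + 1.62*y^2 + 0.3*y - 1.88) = -25.8132*y^5 - 29.6757*y^4 + 10.1162*y^3 + 16.8054*y^2 + 9.9492*y - 8.272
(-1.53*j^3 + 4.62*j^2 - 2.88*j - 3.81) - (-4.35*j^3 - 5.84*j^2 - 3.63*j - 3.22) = 2.82*j^3 + 10.46*j^2 + 0.75*j - 0.59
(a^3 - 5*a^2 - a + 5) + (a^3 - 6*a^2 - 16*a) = 2*a^3 - 11*a^2 - 17*a + 5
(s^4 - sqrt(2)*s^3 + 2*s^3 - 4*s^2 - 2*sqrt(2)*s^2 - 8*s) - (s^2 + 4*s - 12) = s^4 - sqrt(2)*s^3 + 2*s^3 - 5*s^2 - 2*sqrt(2)*s^2 - 12*s + 12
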